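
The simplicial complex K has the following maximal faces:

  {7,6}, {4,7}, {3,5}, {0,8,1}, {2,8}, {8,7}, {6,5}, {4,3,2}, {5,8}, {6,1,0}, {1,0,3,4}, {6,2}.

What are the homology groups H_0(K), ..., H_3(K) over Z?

We work with the vertex ordering 0 < 1 < 2 < 3 < 4 < 5 < 6 < 7 < 8. The simplices of K, each written with vertices in increasing order, are:

  0-simplices (9): [0], [1], [2], [3], [4], [5], [6], [7], [8]
  1-simplices (20): [0,1], [0,3], [0,4], [0,6], [0,8], [1,3], [1,4], [1,6], [1,8], [2,3], [2,4], [2,6], [2,8], [3,4], [3,5], [4,7], [5,6], [5,8], [6,7], [7,8]
  2-simplices (7): [0,1,3], [0,1,4], [0,1,6], [0,1,8], [0,3,4], [1,3,4], [2,3,4]
  3-simplices (1): [0,1,3,4]

giving chain groups C_0 ≅ Z^9, C_1 ≅ Z^20, C_2 ≅ Z^7, C_3 ≅ Z^1.

Boundary ∂_1: C_1 → C_0 maps an edge to its endpoints' difference, ∂[p,q] = q − p. For instance
  ∂[6,7] = [7] − [6].
As a 9×20 matrix over Z this has rank 8, with invariant factors (1,1,1,1,1,1,1,1).

Boundary ∂_2: C_2 → C_1 maps a triangle to the signed sum of its edges. For instance
  ∂[0,1,4] = [1,4] − [0,4] + [0,1],
  ∂[0,1,3] = [1,3] − [0,3] + [0,1].
This gives a 20×7 integer matrix of rank 6; reducing to Smith normal form yields diagonal entries (1,1,1,1,1,1).

∂_3: C_3 → C_2 sends each 3-simplex σ to the alternating sum Σ_i (−1)^i (σ with its i-th vertex removed). For instance
  ∂[0,1,3,4] = [1,3,4] − [0,3,4] + [0,1,4] − [0,1,3].
As a 7×1 matrix over Z this has rank 1, with invariant factors (1).

Reading off H_k = ker ∂_k / im ∂_{k+1}:

  H_0: rank C_0 − rank ∂_1 = 9 − 8 = 1, and the invariant factors of ∂_1 are all 1, so H_0 = Z.
  H_1: rank ker ∂_1 − rank ∂_2 = (20 − 8) − 6 = 6, and the invariant factors of ∂_2 are all 1, so H_1 = Z^6.
  H_2: rank ker ∂_2 − rank ∂_3 = (7 − 6) − 1 = 0, and the invariant factors of ∂_3 are all 1, so H_2 = 0.
  H_3: rank ker ∂_3 − rank ∂_4 = (1 − 1) − 0 = 0, and there is no ∂_4, so H_3 = 0.

As a check, the Euler characteristic is 9 − 20 + 7 − 1 = -5, which agrees with 1 − 6 + 0 − 0 = -5.

H_0 = Z,  H_1 = Z^6,  H_2 = 0,  H_3 = 0.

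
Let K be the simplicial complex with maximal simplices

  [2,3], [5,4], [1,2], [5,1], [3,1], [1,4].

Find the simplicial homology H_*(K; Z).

Order the vertices as 1 < 2 < 3 < 4 < 5. Listing each simplex with vertices in this order, K has dimension 1 with simplices:

  0-simplices (5): [1], [2], [3], [4], [5]
  1-simplices (6): [1,2], [1,3], [1,4], [1,5], [2,3], [4,5]

Hence C_0 ≅ Z^5, C_1 ≅ Z^6.

The boundary map ∂_1: C_1 → C_0 maps an edge to its endpoints' difference, ∂[p,q] = q − p.
This gives a 5×6 integer matrix of rank 4; reducing to Smith normal form yields diagonal entries (1,1,1,1).

Computing H_k = (kernel of ∂_k) / (image of ∂_{k+1}):

  H_0: rank C_0 − rank ∂_1 = 5 − 4 = 1, and the invariant factors of ∂_1 are all 1, so H_0 = Z.
  H_1: rank ker ∂_1 − rank ∂_2 = (6 − 4) − 0 = 2, and there is no ∂_2, so H_1 = Z^2.

H_0 ≅ Z,  H_1 ≅ Z^2.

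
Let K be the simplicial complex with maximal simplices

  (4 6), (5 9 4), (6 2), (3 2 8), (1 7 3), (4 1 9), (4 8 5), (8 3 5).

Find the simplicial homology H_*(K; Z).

H_0 = Z,  H_1 = Z^2,  H_2 = 0.

Fix the vertex order 1 < 2 < 3 < 4 < 5 < 6 < 7 < 8 < 9 and write every simplex with vertices in increasing order. Then dim K = 2 and the simplices of K are:

  0-simplices (9): [1], [2], [3], [4], [5], [6], [7], [8], [9]
  1-simplices (16): [1,3], [1,4], [1,7], [1,9], [2,3], [2,6], [2,8], [3,5], [3,7], [3,8], [4,5], [4,6], [4,8], [4,9], [5,8], [5,9]
  2-simplices (6): [1,3,7], [1,4,9], [2,3,8], [3,5,8], [4,5,8], [4,5,9]

giving chain groups C_0 ≅ Z^9, C_1 ≅ Z^16, C_2 ≅ Z^6.

∂_1: C_1 → C_0 is given by ∂[p,q] = [q] − [p]. For instance
  ∂[1,7] = [7] − [1].
As a 9×16 matrix over Z this has rank 8, with invariant factors (1,1,1,1,1,1,1,1).

The boundary map ∂_2: C_2 → C_1 sends each 2-simplex [p,q,r] to [q,r] − [p,r] + [p,q]. For instance
  ∂[3,5,8] = [5,8] − [3,8] + [3,5],
  ∂[1,4,9] = [4,9] − [1,9] + [1,4].
This gives a 16×6 integer matrix of rank 6; reducing to Smith normal form yields diagonal entries (1,1,1,1,1,1).

From H_k ≅ ker(∂_k) / im(∂_{k+1}) we obtain:

  H_0: rank C_0 − rank ∂_1 = 9 − 8 = 1, and the invariant factors of ∂_1 are all 1, so H_0 = Z.
  H_1: rank ker ∂_1 − rank ∂_2 = (16 − 8) − 6 = 2, and the invariant factors of ∂_2 are all 1, so H_1 = Z^2.
  H_2: rank ker ∂_2 − rank ∂_3 = (6 − 6) − 0 = 0, and there is no ∂_3, so H_2 = 0.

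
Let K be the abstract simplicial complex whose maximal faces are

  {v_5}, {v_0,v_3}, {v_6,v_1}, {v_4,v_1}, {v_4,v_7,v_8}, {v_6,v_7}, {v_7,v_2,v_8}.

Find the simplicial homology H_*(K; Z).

H_0 ≅ Z^3,  H_1 ≅ Z,  H_2 = 0.

Order the vertices as v_0 < v_1 < v_2 < v_3 < v_4 < v_5 < v_6 < v_7 < v_8. Listing each simplex with vertices in this order, K has dimension 2 with simplices:

  0-simplices (9): [v_0], [v_1], [v_2], [v_3], [v_4], [v_5], [v_6], [v_7], [v_8]
  1-simplices (9): [v_0,v_3], [v_1,v_4], [v_1,v_6], [v_2,v_7], [v_2,v_8], [v_4,v_7], [v_4,v_8], [v_6,v_7], [v_7,v_8]
  2-simplices (2): [v_2,v_7,v_8], [v_4,v_7,v_8]

giving chain groups C_0 ≅ Z^9, C_1 ≅ Z^9, C_2 ≅ Z^2.

The boundary map ∂_1: C_1 → C_0 sends each edge [p,q] (with p < q) to q − p. For instance
  ∂[v_2,v_7] = [v_7] − [v_2].
As a 9×9 matrix over Z this has rank 6, with invariant factors (1,1,1,1,1,1).

Boundary ∂_2: C_2 → C_1 sends each 2-simplex [p,q,r] to [q,r] − [p,r] + [p,q]. For instance
  ∂[v_4,v_7,v_8] = [v_7,v_8] − [v_4,v_8] + [v_4,v_7],
  ∂[v_2,v_7,v_8] = [v_7,v_8] − [v_2,v_8] + [v_2,v_7].
As a 9×2 matrix over Z this has rank 2, with invariant factors (1,1).

Reading off H_k = ker ∂_k / im ∂_{k+1}:

  H_0: rank C_0 − rank ∂_1 = 9 − 6 = 3, and the invariant factors of ∂_1 are all 1, so H_0 = Z^3.
  H_1: rank ker ∂_1 − rank ∂_2 = (9 − 6) − 2 = 1, and the invariant factors of ∂_2 are all 1, so H_1 = Z.
  H_2: rank ker ∂_2 − rank ∂_3 = (2 − 2) − 0 = 0, and there is no ∂_3, so H_2 = 0.

As a check, the Euler characteristic is 9 − 9 + 2 = 2, which agrees with 3 − 1 + 0 = 2.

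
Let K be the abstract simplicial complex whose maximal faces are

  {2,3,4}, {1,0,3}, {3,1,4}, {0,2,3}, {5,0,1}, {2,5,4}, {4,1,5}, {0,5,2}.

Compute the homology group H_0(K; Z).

H_0 ≅ Z.

We work with the vertex ordering 0 < 1 < 2 < 3 < 4 < 5. The simplices of K, each written with vertices in increasing order, are:

  0-simplices (6): [0], [1], [2], [3], [4], [5]
  1-simplices (12): [0,1], [0,2], [0,3], [0,5], [1,3], [1,4], [1,5], [2,3], [2,4], [2,5], [3,4], [4,5]
  2-simplices (8): [0,1,3], [0,1,5], [0,2,3], [0,2,5], [1,3,4], [1,4,5], [2,3,4], [2,4,5]

so the chain groups are C_0 ≅ Z^6, C_1 ≅ Z^12, C_2 ≅ Z^8.

∂_1: C_1 → C_0 is given by ∂[p,q] = [q] − [p]. For instance
  ∂[1,3] = [3] − [1].
This gives a 6×12 integer matrix of rank 5; reducing to Smith normal form yields diagonal entries (1,1,1,1,1).

∂_2: C_2 → C_1 sends each 2-simplex [p,q,r] to [q,r] − [p,r] + [p,q]. For instance
  ∂[2,3,4] = [3,4] − [2,4] + [2,3],
  ∂[1,4,5] = [4,5] − [1,5] + [1,4].
As a 12×8 matrix over Z this has rank 7, with invariant factors (1,1,1,1,1,1,1).

Reading off H_k = ker ∂_k / im ∂_{k+1}:

  H_0: rank C_0 − rank ∂_1 = 6 − 5 = 1, and the invariant factors of ∂_1 are all 1, so H_0 ≅ Z.

(K is a triangulation of the 2-sphere S^2.)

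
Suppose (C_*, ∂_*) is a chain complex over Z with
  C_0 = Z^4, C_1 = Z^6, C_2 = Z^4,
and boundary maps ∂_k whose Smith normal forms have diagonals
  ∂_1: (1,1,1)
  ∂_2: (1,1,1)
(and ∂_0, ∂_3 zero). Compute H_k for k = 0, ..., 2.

H_0: b_0 = 4 − 0 − 3 = 1; torsion from ∂_1 factors > 1: none. So H_0 = Z.
H_1: b_1 = 6 − 3 − 3 = 0; torsion from ∂_2 factors > 1: none. So H_1 = 0.
H_2: b_2 = 4 − 3 − 0 = 1; torsion from ∂_3 factors > 1: none. So H_2 = Z.

H_0 = Z,  H_1 = 0,  H_2 = Z.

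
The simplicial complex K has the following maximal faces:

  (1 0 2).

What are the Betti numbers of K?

b_0 = 1, b_1 = 0, b_2 = 0.

We work with the vertex ordering 0 < 1 < 2. The simplices of K, each written with vertices in increasing order, are:

  0-simplices (3): [0], [1], [2]
  1-simplices (3): [0,1], [0,2], [1,2]
  2-simplices (1): [0,1,2]

giving chain groups C_0 ≅ Z^3, C_1 ≅ Z^3, C_2 ≅ Z^1.

The boundary map ∂_1: C_1 → C_0 maps an edge to its endpoints' difference, ∂[p,q] = q − p. For instance
  ∂[0,2] = [2] − [0].
The resulting 3×3 matrix has rank 2, and its Smith normal form has invariant factors (1,1).

The boundary map ∂_2: C_2 → C_1 sends each 2-simplex [p,q,r] to [q,r] − [p,r] + [p,q]. For instance
  ∂[0,1,2] = [1,2] − [0,2] + [0,1].
This gives a 3×1 integer matrix of rank 1; reducing to Smith normal form yields diagonal entries (1).

From H_k ≅ ker(∂_k) / im(∂_{k+1}) we obtain:

  H_0: rank C_0 − rank ∂_1 = 3 − 2 = 1, and the invariant factors of ∂_1 are all 1, so H_0 = Z.
  H_1: rank ker ∂_1 − rank ∂_2 = (3 − 2) − 1 = 0, and the invariant factors of ∂_2 are all 1, so H_1 = 0.
  H_2: rank ker ∂_2 − rank ∂_3 = (1 − 1) − 0 = 0, and there is no ∂_3, so H_2 = 0.

Hence the Betti numbers are b_0 = 1, b_1 = 0, b_2 = 0.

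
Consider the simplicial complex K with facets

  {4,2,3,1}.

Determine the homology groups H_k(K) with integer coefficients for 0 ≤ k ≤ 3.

H_0 = Z,  H_1 = 0,  H_2 = 0,  H_3 = 0.

Take the total order 1 < 2 < 3 < 4 on the vertex set. Then K (dimension 3) consists of the simplices:

  0-simplices (4): [1], [2], [3], [4]
  1-simplices (6): [1,2], [1,3], [1,4], [2,3], [2,4], [3,4]
  2-simplices (4): [1,2,3], [1,2,4], [1,3,4], [2,3,4]
  3-simplices (1): [1,2,3,4]

giving chain groups C_0 ≅ Z^4, C_1 ≅ Z^6, C_2 ≅ Z^4, C_3 ≅ Z^1.

∂_1: C_1 → C_0 sends each edge [p,q] (with p < q) to q − p.
The 4×6 boundary matrix has rank 3 and Smith normal form diag(1,1,1).

∂_2: C_2 → C_1 maps a triangle to the signed sum of its edges. For instance
  ∂[1,3,4] = [3,4] − [1,4] + [1,3],
  ∂[1,2,3] = [2,3] − [1,3] + [1,2].
The 6×4 boundary matrix has rank 3 and Smith normal form diag(1,1,1).

∂_3: C_3 → C_2 sends each 3-simplex σ to the alternating sum Σ_i (−1)^i (σ with its i-th vertex removed). For instance
  ∂[1,2,3,4] = [2,3,4] − [1,3,4] + [1,2,4] − [1,2,3].
As a 4×1 matrix over Z this has rank 1, with invariant factors (1).

From H_k ≅ ker(∂_k) / im(∂_{k+1}) we obtain:

  H_0: rank C_0 − rank ∂_1 = 4 − 3 = 1, and the invariant factors of ∂_1 are all 1, so H_0 = Z.
  H_1: rank ker ∂_1 − rank ∂_2 = (6 − 3) − 3 = 0, and the invariant factors of ∂_2 are all 1, so H_1 = 0.
  H_2: rank ker ∂_2 − rank ∂_3 = (4 − 3) − 1 = 0, and the invariant factors of ∂_3 are all 1, so H_2 = 0.
  H_3: rank ker ∂_3 − rank ∂_4 = (1 − 1) − 0 = 0, and there is no ∂_4, so H_3 = 0.

As a check, the Euler characteristic is 4 − 6 + 4 − 1 = 1, which agrees with 1 − 0 + 0 − 0 = 1.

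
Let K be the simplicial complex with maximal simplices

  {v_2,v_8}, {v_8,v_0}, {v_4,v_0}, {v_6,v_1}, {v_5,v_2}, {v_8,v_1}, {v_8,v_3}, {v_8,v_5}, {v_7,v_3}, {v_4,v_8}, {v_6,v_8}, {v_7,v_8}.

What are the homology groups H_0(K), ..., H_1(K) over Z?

H_0 = Z,  H_1 = Z^4.

K has 9 vertices, 12 edges.
rank ∂_0 = 0, rank ∂_1 = 8 ⇒ b_0 = 9 − 0 − 8 = 1; all invariant factors of ∂_1 are 1 so no torsion. So H_0 = Z.
rank ∂_1 = 8, rank ∂_2 = 0 ⇒ b_1 = 12 − 8 − 0 = 4. So H_1 = Z^4.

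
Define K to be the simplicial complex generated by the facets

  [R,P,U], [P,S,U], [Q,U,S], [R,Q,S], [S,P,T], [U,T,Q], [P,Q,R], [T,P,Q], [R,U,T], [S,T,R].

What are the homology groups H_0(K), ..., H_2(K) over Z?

We work with the vertex ordering P < Q < R < S < T < U. The simplices of K, each written with vertices in increasing order, are:

  0-simplices (6): P, Q, R, S, T, U
  1-simplices (15): PQ, PR, PS, PT, PU, QR, QS, QT, QU, RS, RT, RU, ST, SU, TU
  2-simplices (10): PQR, PQT, PRU, PST, PSU, QRS, QSU, QTU, RST, RTU

giving chain groups C_0 ≅ Z^6, C_1 ≅ Z^15, C_2 ≅ Z^10.

∂_1: C_1 → C_0 is given by ∂[p,q] = [q] − [p]. For instance
  ∂RT = T − R.
As a 6×15 matrix over Z this has rank 5, with invariant factors (1,1,1,1,1).

The boundary map ∂_2: C_2 → C_1 sends each 2-simplex [p,q,r] to [q,r] − [p,r] + [p,q]. For instance
  ∂QTU = TU − QU + QT,
  ∂RST = ST − RT + RS.
As a 15×10 matrix over Z this has rank 10, with invariant factors (1,1,1,1,1,1,1,1,1,2).

From H_k ≅ ker(∂_k) / im(∂_{k+1}) we obtain:

  H_0: rank C_0 − rank ∂_1 = 6 − 5 = 1, and the invariant factors of ∂_1 are all 1, so H_0 = Z.
  H_1: rank ker ∂_1 − rank ∂_2 = (15 − 5) − 10 = 0, and ∂_2 has invariant factor 2 > 1, so H_1 = Z/2.
  H_2: rank ker ∂_2 − rank ∂_3 = (10 − 10) − 0 = 0, and there is no ∂_3, so H_2 = 0.

H_0 = Z,  H_1 = Z/2,  H_2 = 0.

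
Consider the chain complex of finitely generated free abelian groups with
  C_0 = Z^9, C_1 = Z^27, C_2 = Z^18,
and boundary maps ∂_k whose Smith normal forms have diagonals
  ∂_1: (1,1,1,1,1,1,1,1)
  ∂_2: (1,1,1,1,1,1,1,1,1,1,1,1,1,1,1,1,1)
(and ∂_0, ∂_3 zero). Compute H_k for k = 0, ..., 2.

H_0 ≅ Z,  H_1 ≅ Z^2,  H_2 ≅ Z.

H_0: b_0 = 9 − 0 − 8 = 1; torsion from ∂_1 factors > 1: none. So H_0 ≅ Z.
H_1: b_1 = 27 − 8 − 17 = 2; torsion from ∂_2 factors > 1: none. So H_1 ≅ Z^2.
H_2: b_2 = 18 − 17 − 0 = 1; torsion from ∂_3 factors > 1: none. So H_2 ≅ Z.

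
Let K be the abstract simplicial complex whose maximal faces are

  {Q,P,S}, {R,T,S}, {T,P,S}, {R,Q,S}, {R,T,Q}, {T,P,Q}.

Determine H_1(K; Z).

H_1 ≅ 0.

We work with the vertex ordering P < Q < R < S < T. The simplices of K, each written with vertices in increasing order, are:

  0-simplices (5): P, Q, R, S, T
  1-simplices (9): PQ, PS, PT, QR, QS, QT, RS, RT, ST
  2-simplices (6): PQS, PQT, PST, QRS, QRT, RST

giving chain groups C_0 ≅ Z^5, C_1 ≅ Z^9, C_2 ≅ Z^6.

∂_1: C_1 → C_0 is given by ∂[p,q] = [q] − [p]. For instance
  ∂PT = T − P.
The 5×9 boundary matrix has rank 4 and Smith normal form diag(1,1,1,1).

∂_2: C_2 → C_1 sends each 2-simplex [p,q,r] to [q,r] − [p,r] + [p,q]. For instance
  ∂QRS = RS − QS + QR,
  ∂PQT = QT − PT + PQ.
The 9×6 boundary matrix has rank 5 and Smith normal form diag(1,1,1,1,1).

Reading off H_k = ker ∂_k / im ∂_{k+1}:

  H_1: rank ker ∂_1 − rank ∂_2 = (9 − 4) − 5 = 0, and the invariant factors of ∂_2 are all 1, so H_1 = 0.

(K is a triangulation of the 2-sphere S^2.)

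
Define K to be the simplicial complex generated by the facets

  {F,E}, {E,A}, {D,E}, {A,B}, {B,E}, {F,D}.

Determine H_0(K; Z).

H_0 ≅ Z.

Fix the vertex order A < B < D < E < F and write every simplex with vertices in increasing order. Then dim K = 1 and the simplices of K are:

  0-simplices (5): A, B, D, E, F
  1-simplices (6): AB, AE, BE, DE, DF, EF

so the chain groups are C_0 ≅ Z^5, C_1 ≅ Z^6.

Boundary ∂_1: C_1 → C_0 maps an edge to its endpoints' difference, ∂[p,q] = q − p.
This gives a 5×6 integer matrix of rank 4; reducing to Smith normal form yields diagonal entries (1,1,1,1).

From H_k ≅ ker(∂_k) / im(∂_{k+1}) we obtain:

  H_0: rank C_0 − rank ∂_1 = 5 − 4 = 1, and the invariant factors of ∂_1 are all 1, so H_0 ≅ Z.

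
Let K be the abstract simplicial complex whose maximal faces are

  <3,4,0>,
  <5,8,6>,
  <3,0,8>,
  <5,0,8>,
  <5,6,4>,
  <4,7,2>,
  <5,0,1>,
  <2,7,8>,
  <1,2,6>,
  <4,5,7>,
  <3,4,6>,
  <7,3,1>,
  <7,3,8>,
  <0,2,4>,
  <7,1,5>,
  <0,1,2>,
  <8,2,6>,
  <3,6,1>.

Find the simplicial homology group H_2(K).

H_2 ≅ Z.

Order the vertices as 0 < 1 < 2 < 3 < 4 < 5 < 6 < 7 < 8. Listing each simplex with vertices in this order, K has dimension 2 with simplices:

  0-simplices (9): [0], [1], [2], [3], [4], [5], [6], [7], [8]
  1-simplices (27): (27 of them)
  2-simplices (18): [0,1,2], [0,1,5], [0,2,4], [0,3,4], [0,3,8], [0,5,8], [1,2,6], [1,3,6], [1,3,7], [1,5,7], [2,4,7], [2,6,8], [2,7,8], [3,4,6], [3,7,8], [4,5,6], [4,5,7], [5,6,8]

Hence C_0 ≅ Z^9, C_1 ≅ Z^27, C_2 ≅ Z^18.

The boundary map ∂_1: C_1 → C_0 sends each edge [p,q] (with p < q) to q − p. For instance
  ∂[1,6] = [6] − [1].
The resulting 9×27 matrix has rank 8, and its Smith normal form has invariant factors (1,1,1,1,1,1,1,1).

∂_2: C_2 → C_1 maps a triangle to the signed sum of its edges. For instance
  ∂[5,6,8] = [6,8] − [5,8] + [5,6],
  ∂[4,5,6] = [5,6] − [4,6] + [4,5].
As a 27×18 matrix over Z this has rank 17, with invariant factors (1,1,1,1,1,1,1,1,1,1,1,1,1,1,1,1,1).

Reading off H_k = ker ∂_k / im ∂_{k+1}:

  H_2: rank ker ∂_2 − rank ∂_3 = (18 − 17) − 0 = 1, and there is no ∂_3, so H_2 = Z.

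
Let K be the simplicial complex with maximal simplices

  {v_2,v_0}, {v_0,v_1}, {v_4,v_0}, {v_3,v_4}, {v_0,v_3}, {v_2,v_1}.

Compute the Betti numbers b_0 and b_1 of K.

We work with the vertex ordering v_0 < v_1 < v_2 < v_3 < v_4. The simplices of K, each written with vertices in increasing order, are:

  0-simplices (5): [v_0], [v_1], [v_2], [v_3], [v_4]
  1-simplices (6): [v_0,v_1], [v_0,v_2], [v_0,v_3], [v_0,v_4], [v_1,v_2], [v_3,v_4]

Hence C_0 ≅ Z^5, C_1 ≅ Z^6.

Boundary ∂_1: C_1 → C_0 is given by ∂[p,q] = [q] − [p]. For instance
  ∂[v_3,v_4] = [v_4] − [v_3].
This gives a 5×6 integer matrix of rank 4; reducing to Smith normal form yields diagonal entries (1,1,1,1).

Reading off H_k = ker ∂_k / im ∂_{k+1}:

  H_0: rank C_0 − rank ∂_1 = 5 − 4 = 1, and the invariant factors of ∂_1 are all 1, so H_0 = Z.
  H_1: rank ker ∂_1 − rank ∂_2 = (6 − 4) − 0 = 2, and there is no ∂_2, so H_1 = Z^2.

(K is a triangulation of a wedge of 2 circles.)

Hence the Betti numbers are b_0 = 1, b_1 = 2.

b_0 = 1, b_1 = 2.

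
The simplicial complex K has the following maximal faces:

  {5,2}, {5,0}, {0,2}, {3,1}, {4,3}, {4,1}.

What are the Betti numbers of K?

b_0 = 2, b_1 = 2.

K has 6 vertices, 6 edges.
rank ∂_0 = 0, rank ∂_1 = 4 ⇒ b_0 = 6 − 0 − 4 = 2; all invariant factors of ∂_1 are 1 so no torsion. So H_0 ≅ Z^2.
rank ∂_1 = 4, rank ∂_2 = 0 ⇒ b_1 = 6 − 4 − 0 = 2. So H_1 ≅ Z^2.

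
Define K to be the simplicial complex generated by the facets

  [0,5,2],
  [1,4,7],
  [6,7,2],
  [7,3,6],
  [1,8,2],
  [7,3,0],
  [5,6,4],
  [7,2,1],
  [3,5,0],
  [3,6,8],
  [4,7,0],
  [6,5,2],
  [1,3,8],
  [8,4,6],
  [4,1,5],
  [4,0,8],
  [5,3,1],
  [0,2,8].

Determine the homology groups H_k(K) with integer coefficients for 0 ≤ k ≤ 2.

We work with the vertex ordering 0 < 1 < 2 < 3 < 4 < 5 < 6 < 7 < 8. The simplices of K, each written with vertices in increasing order, are:

  0-simplices (9): [0], [1], [2], [3], [4], [5], [6], [7], [8]
  1-simplices (27): (27 of them)
  2-simplices (18): [0,2,5], [0,2,8], [0,3,5], [0,3,7], [0,4,7], [0,4,8], [1,2,7], [1,2,8], [1,3,5], [1,3,8], [1,4,5], [1,4,7], [2,5,6], [2,6,7], [3,6,7], [3,6,8], [4,5,6], [4,6,8]

so the chain groups are C_0 ≅ Z^9, C_1 ≅ Z^27, C_2 ≅ Z^18.

∂_1: C_1 → C_0 sends each edge [p,q] (with p < q) to q − p. For instance
  ∂[4,7] = [7] − [4].
As a 9×27 matrix over Z this has rank 8, with invariant factors (1,1,1,1,1,1,1,1).

Boundary ∂_2: C_2 → C_1 sends each 2-simplex [p,q,r] to [q,r] − [p,r] + [p,q]. For instance
  ∂[0,2,8] = [2,8] − [0,8] + [0,2],
  ∂[1,4,5] = [4,5] − [1,5] + [1,4].
This gives a 27×18 integer matrix of rank 17; reducing to Smith normal form yields diagonal entries (1,1,1,1,1,1,1,1,1,1,1,1,1,1,1,1,1).

From H_k ≅ ker(∂_k) / im(∂_{k+1}) we obtain:

  H_0: rank C_0 − rank ∂_1 = 9 − 8 = 1, and the invariant factors of ∂_1 are all 1, so H_0 = Z.
  H_1: rank ker ∂_1 − rank ∂_2 = (27 − 8) − 17 = 2, and the invariant factors of ∂_2 are all 1, so H_1 = Z^2.
  H_2: rank ker ∂_2 − rank ∂_3 = (18 − 17) − 0 = 1, and there is no ∂_3, so H_2 = Z.

As a check, the Euler characteristic is 9 − 27 + 18 = 0, which agrees with 1 − 2 + 1 = 0.

H_0 ≅ Z,  H_1 ≅ Z^2,  H_2 ≅ Z.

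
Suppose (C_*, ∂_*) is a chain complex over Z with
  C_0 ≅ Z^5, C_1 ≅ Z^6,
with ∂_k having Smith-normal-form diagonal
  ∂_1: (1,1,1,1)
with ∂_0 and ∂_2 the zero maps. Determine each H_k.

H_0: b_0 = 5 − 0 − 4 = 1; torsion from ∂_1 factors > 1: none. So H_0 = Z.
H_1: b_1 = 6 − 4 − 0 = 2; torsion from ∂_2 factors > 1: none. So H_1 = Z^2.

H_0 = Z,  H_1 = Z^2.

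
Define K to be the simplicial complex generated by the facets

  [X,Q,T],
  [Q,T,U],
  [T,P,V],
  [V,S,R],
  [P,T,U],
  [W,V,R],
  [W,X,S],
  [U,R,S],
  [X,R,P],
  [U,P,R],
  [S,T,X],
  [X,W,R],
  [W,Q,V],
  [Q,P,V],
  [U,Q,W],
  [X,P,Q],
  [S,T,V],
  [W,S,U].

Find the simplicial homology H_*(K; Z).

Fix the vertex order P < Q < R < S < T < U < V < W < X and write every simplex with vertices in increasing order. Then dim K = 2 and the simplices of K are:

  0-simplices (9): P, Q, R, S, T, U, V, W, X
  1-simplices (27): PQ, PR, PT, PU, PV, PX, QT, QU, QV, QW, QX, RS, RU, RV, RW, RX, ST, SU, SV, SW, SX, TU, TV, TX, UW, VW, WX
  2-simplices (18): PQV, PQX, PRU, PRX, PTU, PTV, QTU, QTX, QUW, QVW, RSU, RSV, RVW, RWX, STV, STX, SUW, SWX

giving chain groups C_0 ≅ Z^9, C_1 ≅ Z^27, C_2 ≅ Z^18.

∂_1: C_1 → C_0 sends each edge [p,q] (with p < q) to q − p. For instance
  ∂QW = W − Q.
As a 9×27 matrix over Z this has rank 8, with invariant factors (1,1,1,1,1,1,1,1).

The boundary map ∂_2: C_2 → C_1 sends each 2-simplex [p,q,r] to [q,r] − [p,r] + [p,q]. For instance
  ∂STX = TX − SX + ST,
  ∂QTX = TX − QX + QT.
The 27×18 boundary matrix has rank 18 and Smith normal form diag(1,1,1,1,1,1,1,1,1,1,1,1,1,1,1,1,1,2).

Now H_k = ker ∂_k / im ∂_{k+1}, so:

  H_0: rank C_0 − rank ∂_1 = 9 − 8 = 1, and the invariant factors of ∂_1 are all 1, so H_0 ≅ Z.
  H_1: rank ker ∂_1 − rank ∂_2 = (27 − 8) − 18 = 1, and ∂_2 has invariant factor 2 > 1, so H_1 ≅ Z ⊕ Z/2.
  H_2: rank ker ∂_2 − rank ∂_3 = (18 − 18) − 0 = 0, and there is no ∂_3, so H_2 ≅ 0.

(K is a triangulation of the Klein bottle.)

H_0 ≅ Z,  H_1 ≅ Z ⊕ Z/2,  H_2 = 0.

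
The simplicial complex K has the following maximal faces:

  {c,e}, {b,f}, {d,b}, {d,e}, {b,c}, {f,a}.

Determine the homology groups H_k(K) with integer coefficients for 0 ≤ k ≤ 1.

Take the total order a < b < c < d < e < f on the vertex set. Then K (dimension 1) consists of the simplices:

  0-simplices (6): a, b, c, d, e, f
  1-simplices (6): af, bc, bd, bf, ce, de

giving chain groups C_0 ≅ Z^6, C_1 ≅ Z^6.

Boundary ∂_1: C_1 → C_0 is given by ∂[p,q] = [q] − [p]. For instance
  ∂de = e − d.
The 6×6 boundary matrix has rank 5 and Smith normal form diag(1,1,1,1,1).

Reading off H_k = ker ∂_k / im ∂_{k+1}:

  H_0: rank C_0 − rank ∂_1 = 6 − 5 = 1, and the invariant factors of ∂_1 are all 1, so H_0 = Z.
  H_1: rank ker ∂_1 − rank ∂_2 = (6 − 5) − 0 = 1, and there is no ∂_2, so H_1 = Z.

H_0 = Z,  H_1 = Z.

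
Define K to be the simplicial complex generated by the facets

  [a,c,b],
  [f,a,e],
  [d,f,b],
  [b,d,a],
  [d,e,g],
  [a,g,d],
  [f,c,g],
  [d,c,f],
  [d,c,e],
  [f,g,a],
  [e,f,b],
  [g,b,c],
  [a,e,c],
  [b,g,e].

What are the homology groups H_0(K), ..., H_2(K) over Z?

Fix the vertex order a < b < c < d < e < f < g and write every simplex with vertices in increasing order. Then dim K = 2 and the simplices of K are:

  0-simplices (7): a, b, c, d, e, f, g
  1-simplices (21): ab, ac, ad, ae, af, ag, bc, bd, be, bf, bg, cd, ce, cf, cg, de, df, dg, ef, eg, fg
  2-simplices (14): abc, abd, ace, adg, aef, afg, bcg, bdf, bef, beg, cde, cdf, cfg, deg

so the chain groups are C_0 ≅ Z^7, C_1 ≅ Z^21, C_2 ≅ Z^14.

∂_1: C_1 → C_0 is given by ∂[p,q] = [q] − [p]. For instance
  ∂cf = f − c.
The resulting 7×21 matrix has rank 6, and its Smith normal form has invariant factors (1,1,1,1,1,1).

The boundary map ∂_2: C_2 → C_1 acts by ∂[p,q,r] = [q,r] − [p,r] + [p,q]. For instance
  ∂ace = ce − ae + ac,
  ∂bcg = cg − bg + bc.
The resulting 21×14 matrix has rank 13, and its Smith normal form has invariant factors (1,1,1,1,1,1,1,1,1,1,1,1,1).

Now H_k = ker ∂_k / im ∂_{k+1}, so:

  H_0: rank C_0 − rank ∂_1 = 7 − 6 = 1, and the invariant factors of ∂_1 are all 1, so H_0 ≅ Z.
  H_1: rank ker ∂_1 − rank ∂_2 = (21 − 6) − 13 = 2, and the invariant factors of ∂_2 are all 1, so H_1 ≅ Z^2.
  H_2: rank ker ∂_2 − rank ∂_3 = (14 − 13) − 0 = 1, and there is no ∂_3, so H_2 ≅ Z.

As a check, the Euler characteristic is 7 − 21 + 14 = 0, which agrees with 1 − 2 + 1 = 0.
(K is a triangulation of the torus T^2.)

H_0 = Z,  H_1 = Z^2,  H_2 = Z.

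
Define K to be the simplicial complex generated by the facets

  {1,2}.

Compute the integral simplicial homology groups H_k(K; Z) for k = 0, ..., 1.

Order the vertices as 1 < 2. Listing each simplex with vertices in this order, K has dimension 1 with simplices:

  0-simplices (2): [1], [2]
  1-simplices (1): [1,2]

Hence C_0 ≅ Z^2, C_1 ≅ Z^1.

∂_1: C_1 → C_0 sends each edge [p,q] (with p < q) to q − p. For instance
  ∂[1,2] = [2] − [1].
This gives a 2×1 integer matrix of rank 1; reducing to Smith normal form yields diagonal entries (1).

From H_k ≅ ker(∂_k) / im(∂_{k+1}) we obtain:

  H_0: rank C_0 − rank ∂_1 = 2 − 1 = 1, and the invariant factors of ∂_1 are all 1, so H_0 ≅ Z.
  H_1: rank ker ∂_1 − rank ∂_2 = (1 − 1) − 0 = 0, and there is no ∂_2, so H_1 ≅ 0.

H_0 ≅ Z,  H_1 = 0.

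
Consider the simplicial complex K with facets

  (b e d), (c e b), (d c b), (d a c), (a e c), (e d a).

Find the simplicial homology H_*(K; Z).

H_0 = Z,  H_1 = 0,  H_2 = Z.

Take the total order a < b < c < d < e on the vertex set. Then K (dimension 2) consists of the simplices:

  0-simplices (5): a, b, c, d, e
  1-simplices (9): ac, ad, ae, bc, bd, be, cd, ce, de
  2-simplices (6): acd, ace, ade, bcd, bce, bde

giving chain groups C_0 ≅ Z^5, C_1 ≅ Z^9, C_2 ≅ Z^6.

The boundary map ∂_1: C_1 → C_0 is given by ∂[p,q] = [q] − [p].
As a 5×9 matrix over Z this has rank 4, with invariant factors (1,1,1,1).

Boundary ∂_2: C_2 → C_1 acts by ∂[p,q,r] = [q,r] − [p,r] + [p,q]. For instance
  ∂bce = ce − be + bc,
  ∂bcd = cd − bd + bc.
The 9×6 boundary matrix has rank 5 and Smith normal form diag(1,1,1,1,1).

Reading off H_k = ker ∂_k / im ∂_{k+1}:

  H_0: rank C_0 − rank ∂_1 = 5 − 4 = 1, and the invariant factors of ∂_1 are all 1, so H_0 = Z.
  H_1: rank ker ∂_1 − rank ∂_2 = (9 − 4) − 5 = 0, and the invariant factors of ∂_2 are all 1, so H_1 = 0.
  H_2: rank ker ∂_2 − rank ∂_3 = (6 − 5) − 0 = 1, and there is no ∂_3, so H_2 = Z.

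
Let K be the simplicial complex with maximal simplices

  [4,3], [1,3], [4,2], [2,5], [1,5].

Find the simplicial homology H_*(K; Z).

K has 5 vertices, 5 edges.
rank ∂_0 = 0, rank ∂_1 = 4 ⇒ b_0 = 5 − 0 − 4 = 1; all invariant factors of ∂_1 are 1 so no torsion. So H_0 ≅ Z.
rank ∂_1 = 4, rank ∂_2 = 0 ⇒ b_1 = 5 − 4 − 0 = 1. So H_1 ≅ Z.

H_0 ≅ Z,  H_1 ≅ Z.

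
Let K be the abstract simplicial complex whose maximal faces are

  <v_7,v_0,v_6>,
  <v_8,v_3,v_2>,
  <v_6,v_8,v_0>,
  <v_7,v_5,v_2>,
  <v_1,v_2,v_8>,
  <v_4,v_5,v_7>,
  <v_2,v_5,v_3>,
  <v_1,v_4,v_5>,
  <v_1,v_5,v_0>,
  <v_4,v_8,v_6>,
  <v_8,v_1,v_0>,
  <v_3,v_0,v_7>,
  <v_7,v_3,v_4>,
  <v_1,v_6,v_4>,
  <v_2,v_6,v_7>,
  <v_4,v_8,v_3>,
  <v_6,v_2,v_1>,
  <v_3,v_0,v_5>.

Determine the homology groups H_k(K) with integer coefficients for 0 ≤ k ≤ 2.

H_0 = Z,  H_1 = Z ⊕ Z/2Z,  H_2 = 0.

Fix the vertex order v_0 < v_1 < v_2 < v_3 < v_4 < v_5 < v_6 < v_7 < v_8 and write every simplex with vertices in increasing order. Then dim K = 2 and the simplices of K are:

  0-simplices (9): [v_0], [v_1], [v_2], [v_3], [v_4], [v_5], [v_6], [v_7], [v_8]
  1-simplices (27): (27 of them)
  2-simplices (18): (18 of them)

giving chain groups C_0 ≅ Z^9, C_1 ≅ Z^27, C_2 ≅ Z^18.

∂_1: C_1 → C_0 is given by ∂[p,q] = [q] − [p]. For instance
  ∂[v_1,v_5] = [v_5] − [v_1].
The 9×27 boundary matrix has rank 8 and Smith normal form diag(1,1,1,1,1,1,1,1).

Boundary ∂_2: C_2 → C_1 sends each 2-simplex [p,q,r] to [q,r] − [p,r] + [p,q]. For instance
  ∂[v_1,v_2,v_6] = [v_2,v_6] − [v_1,v_6] + [v_1,v_2],
  ∂[v_2,v_3,v_8] = [v_3,v_8] − [v_2,v_8] + [v_2,v_3].
This gives a 27×18 integer matrix of rank 18; reducing to Smith normal form yields diagonal entries (1,1,1,1,1,1,1,1,1,1,1,1,1,1,1,1,1,2).

Now H_k = ker ∂_k / im ∂_{k+1}, so:

  H_0: rank C_0 − rank ∂_1 = 9 − 8 = 1, and the invariant factors of ∂_1 are all 1, so H_0 = Z.
  H_1: rank ker ∂_1 − rank ∂_2 = (27 − 8) − 18 = 1, and ∂_2 has invariant factor 2 > 1, so H_1 = Z ⊕ Z/2Z.
  H_2: rank ker ∂_2 − rank ∂_3 = (18 − 18) − 0 = 0, and there is no ∂_3, so H_2 = 0.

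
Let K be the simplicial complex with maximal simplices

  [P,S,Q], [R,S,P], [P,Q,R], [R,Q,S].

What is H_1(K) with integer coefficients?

H_1 ≅ 0.

K has 4 vertices, 6 edges, 4 triangles.
rank ∂_1 = 3, rank ∂_2 = 3 ⇒ b_1 = 6 − 3 − 3 = 0; all invariant factors of ∂_2 are 1 so no torsion. So H_1 = 0.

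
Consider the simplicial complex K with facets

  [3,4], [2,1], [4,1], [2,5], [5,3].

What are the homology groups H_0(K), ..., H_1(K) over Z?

H_0 ≅ Z,  H_1 ≅ Z.

We work with the vertex ordering 1 < 2 < 3 < 4 < 5. The simplices of K, each written with vertices in increasing order, are:

  0-simplices (5): [1], [2], [3], [4], [5]
  1-simplices (5): [1,2], [1,4], [2,5], [3,4], [3,5]

giving chain groups C_0 ≅ Z^5, C_1 ≅ Z^5.

Boundary ∂_1: C_1 → C_0 sends each edge [p,q] (with p < q) to q − p. For instance
  ∂[3,5] = [5] − [3].
As a 5×5 matrix over Z this has rank 4, with invariant factors (1,1,1,1).

Computing H_k = (kernel of ∂_k) / (image of ∂_{k+1}):

  H_0: rank C_0 − rank ∂_1 = 5 − 4 = 1, and the invariant factors of ∂_1 are all 1, so H_0 ≅ Z.
  H_1: rank ker ∂_1 − rank ∂_2 = (5 − 4) − 0 = 1, and there is no ∂_2, so H_1 ≅ Z.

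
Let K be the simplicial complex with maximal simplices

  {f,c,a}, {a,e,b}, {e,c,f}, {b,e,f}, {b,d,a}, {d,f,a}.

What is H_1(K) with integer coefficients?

Fix the vertex order a < b < c < d < e < f and write every simplex with vertices in increasing order. Then dim K = 2 and the simplices of K are:

  0-simplices (6): a, b, c, d, e, f
  1-simplices (12): ab, ac, ad, ae, af, bd, be, bf, ce, cf, df, ef
  2-simplices (6): abd, abe, acf, adf, bef, cef

giving chain groups C_0 ≅ Z^6, C_1 ≅ Z^12, C_2 ≅ Z^6.

Boundary ∂_1: C_1 → C_0 maps an edge to its endpoints' difference, ∂[p,q] = q − p. For instance
  ∂df = f − d.
As a 6×12 matrix over Z this has rank 5, with invariant factors (1,1,1,1,1).

The boundary map ∂_2: C_2 → C_1 sends each 2-simplex [p,q,r] to [q,r] − [p,r] + [p,q]. For instance
  ∂bef = ef − bf + be,
  ∂abd = bd − ad + ab.
This gives a 12×6 integer matrix of rank 6; reducing to Smith normal form yields diagonal entries (1,1,1,1,1,1).

From H_k ≅ ker(∂_k) / im(∂_{k+1}) we obtain:

  H_1: rank ker ∂_1 − rank ∂_2 = (12 − 5) − 6 = 1, and the invariant factors of ∂_2 are all 1, so H_1 = Z.

(K is a triangulation of the cylinder S^1 x I.)

H_1 = Z.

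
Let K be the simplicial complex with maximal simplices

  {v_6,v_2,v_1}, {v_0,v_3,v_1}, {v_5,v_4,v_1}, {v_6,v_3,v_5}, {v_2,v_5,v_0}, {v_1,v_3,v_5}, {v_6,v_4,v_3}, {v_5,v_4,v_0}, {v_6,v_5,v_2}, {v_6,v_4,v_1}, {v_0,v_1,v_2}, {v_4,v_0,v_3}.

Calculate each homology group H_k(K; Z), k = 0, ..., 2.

H_0 ≅ Z,  H_1 ≅ Z/2,  H_2 = 0.

Take the total order v_0 < v_1 < v_2 < v_3 < v_4 < v_5 < v_6 on the vertex set. Then K (dimension 2) consists of the simplices:

  0-simplices (7): [v_0], [v_1], [v_2], [v_3], [v_4], [v_5], [v_6]
  1-simplices (18): (18 of them)
  2-simplices (12): (12 of them)

Hence C_0 ≅ Z^7, C_1 ≅ Z^18, C_2 ≅ Z^12.

The boundary map ∂_1: C_1 → C_0 sends each edge [p,q] (with p < q) to q − p.
As a 7×18 matrix over Z this has rank 6, with invariant factors (1,1,1,1,1,1).

∂_2: C_2 → C_1 sends each 2-simplex [p,q,r] to [q,r] − [p,r] + [p,q]. For instance
  ∂[v_2,v_5,v_6] = [v_5,v_6] − [v_2,v_6] + [v_2,v_5],
  ∂[v_1,v_4,v_5] = [v_4,v_5] − [v_1,v_5] + [v_1,v_4].
As a 18×12 matrix over Z this has rank 12, with invariant factors (1,1,1,1,1,1,1,1,1,1,1,2).

From H_k ≅ ker(∂_k) / im(∂_{k+1}) we obtain:

  H_0: rank C_0 − rank ∂_1 = 7 − 6 = 1, and the invariant factors of ∂_1 are all 1, so H_0 ≅ Z.
  H_1: rank ker ∂_1 − rank ∂_2 = (18 − 6) − 12 = 0, and ∂_2 has invariant factor 2 > 1, so H_1 ≅ Z/2.
  H_2: rank ker ∂_2 − rank ∂_3 = (12 − 12) − 0 = 0, and there is no ∂_3, so H_2 ≅ 0.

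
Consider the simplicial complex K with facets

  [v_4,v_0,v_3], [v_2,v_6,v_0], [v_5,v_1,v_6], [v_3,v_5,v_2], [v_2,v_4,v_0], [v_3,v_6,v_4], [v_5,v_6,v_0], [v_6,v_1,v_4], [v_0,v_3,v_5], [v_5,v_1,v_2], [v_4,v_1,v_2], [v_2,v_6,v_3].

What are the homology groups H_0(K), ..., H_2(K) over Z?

H_0 = Z,  H_1 = Z/2Z,  H_2 = 0.

Fix the vertex order v_0 < v_1 < v_2 < v_3 < v_4 < v_5 < v_6 and write every simplex with vertices in increasing order. Then dim K = 2 and the simplices of K are:

  0-simplices (7): [v_0], [v_1], [v_2], [v_3], [v_4], [v_5], [v_6]
  1-simplices (18): (18 of them)
  2-simplices (12): (12 of them)

Hence C_0 ≅ Z^7, C_1 ≅ Z^18, C_2 ≅ Z^12.

The boundary map ∂_1: C_1 → C_0 maps an edge to its endpoints' difference, ∂[p,q] = q − p. For instance
  ∂[v_5,v_6] = [v_6] − [v_5].
This gives a 7×18 integer matrix of rank 6; reducing to Smith normal form yields diagonal entries (1,1,1,1,1,1).

The boundary map ∂_2: C_2 → C_1 acts by ∂[p,q,r] = [q,r] − [p,r] + [p,q]. For instance
  ∂[v_3,v_4,v_6] = [v_4,v_6] − [v_3,v_6] + [v_3,v_4],
  ∂[v_0,v_2,v_6] = [v_2,v_6] − [v_0,v_6] + [v_0,v_2].
As a 18×12 matrix over Z this has rank 12, with invariant factors (1,1,1,1,1,1,1,1,1,1,1,2).

Now H_k = ker ∂_k / im ∂_{k+1}, so:

  H_0: rank C_0 − rank ∂_1 = 7 − 6 = 1, and the invariant factors of ∂_1 are all 1, so H_0 ≅ Z.
  H_1: rank ker ∂_1 − rank ∂_2 = (18 − 6) − 12 = 0, and ∂_2 has invariant factor 2 > 1, so H_1 ≅ Z/2Z.
  H_2: rank ker ∂_2 − rank ∂_3 = (12 − 12) − 0 = 0, and there is no ∂_3, so H_2 ≅ 0.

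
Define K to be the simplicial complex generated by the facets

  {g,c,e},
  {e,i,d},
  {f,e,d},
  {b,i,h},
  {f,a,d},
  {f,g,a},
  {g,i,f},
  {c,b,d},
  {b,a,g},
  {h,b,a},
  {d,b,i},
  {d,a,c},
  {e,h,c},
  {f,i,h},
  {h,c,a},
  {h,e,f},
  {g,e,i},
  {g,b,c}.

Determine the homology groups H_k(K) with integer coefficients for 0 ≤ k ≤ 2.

H_0 = Z,  H_1 = Z ⊕ Z_2,  H_2 = 0.

Order the vertices as a < b < c < d < e < f < g < h < i. Listing each simplex with vertices in this order, K has dimension 2 with simplices:

  0-simplices (9): a, b, c, d, e, f, g, h, i
  1-simplices (27): ab, ac, ad, af, ag, ah, bc, bd, bg, bh, bi, cd, ce, cg, ch, de, df, di, ef, eg, eh, ei, fg, fh, fi, gi, hi
  2-simplices (18): abg, abh, acd, ach, adf, afg, bcd, bcg, bdi, bhi, ceg, ceh, def, dei, efh, egi, fgi, fhi

so the chain groups are C_0 ≅ Z^9, C_1 ≅ Z^27, C_2 ≅ Z^18.

Boundary ∂_1: C_1 → C_0 maps an edge to its endpoints' difference, ∂[p,q] = q − p. For instance
  ∂fg = g − f.
The 9×27 boundary matrix has rank 8 and Smith normal form diag(1,1,1,1,1,1,1,1).

∂_2: C_2 → C_1 sends each 2-simplex [p,q,r] to [q,r] − [p,r] + [p,q]. For instance
  ∂abh = bh − ah + ab,
  ∂dei = ei − di + de.
As a 27×18 matrix over Z this has rank 18, with invariant factors (1,1,1,1,1,1,1,1,1,1,1,1,1,1,1,1,1,2).

From H_k ≅ ker(∂_k) / im(∂_{k+1}) we obtain:

  H_0: rank C_0 − rank ∂_1 = 9 − 8 = 1, and the invariant factors of ∂_1 are all 1, so H_0 ≅ Z.
  H_1: rank ker ∂_1 − rank ∂_2 = (27 − 8) − 18 = 1, and ∂_2 has invariant factor 2 > 1, so H_1 ≅ Z ⊕ Z_2.
  H_2: rank ker ∂_2 − rank ∂_3 = (18 − 18) − 0 = 0, and there is no ∂_3, so H_2 ≅ 0.

As a check, the Euler characteristic is 9 − 27 + 18 = 0, which agrees with 1 − 1 + 0 = 0.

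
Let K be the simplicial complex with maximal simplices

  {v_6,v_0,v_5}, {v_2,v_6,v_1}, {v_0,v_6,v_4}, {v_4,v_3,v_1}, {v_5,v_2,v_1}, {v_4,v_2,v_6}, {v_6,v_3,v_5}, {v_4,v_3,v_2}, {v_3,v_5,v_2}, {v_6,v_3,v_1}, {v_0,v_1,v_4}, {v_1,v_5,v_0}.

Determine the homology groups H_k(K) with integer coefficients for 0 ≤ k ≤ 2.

H_0 = Z,  H_1 = Z_2,  H_2 = 0.

Fix the vertex order v_0 < v_1 < v_2 < v_3 < v_4 < v_5 < v_6 and write every simplex with vertices in increasing order. Then dim K = 2 and the simplices of K are:

  0-simplices (7): [v_0], [v_1], [v_2], [v_3], [v_4], [v_5], [v_6]
  1-simplices (18): (18 of them)
  2-simplices (12): (12 of them)

Hence C_0 ≅ Z^7, C_1 ≅ Z^18, C_2 ≅ Z^12.

∂_1: C_1 → C_0 maps an edge to its endpoints' difference, ∂[p,q] = q − p. For instance
  ∂[v_1,v_3] = [v_3] − [v_1].
This gives a 7×18 integer matrix of rank 6; reducing to Smith normal form yields diagonal entries (1,1,1,1,1,1).

The boundary map ∂_2: C_2 → C_1 maps a triangle to the signed sum of its edges. For instance
  ∂[v_2,v_3,v_5] = [v_3,v_5] − [v_2,v_5] + [v_2,v_3],
  ∂[v_1,v_3,v_4] = [v_3,v_4] − [v_1,v_4] + [v_1,v_3].
The resulting 18×12 matrix has rank 12, and its Smith normal form has invariant factors (1,1,1,1,1,1,1,1,1,1,1,2).

Now H_k = ker ∂_k / im ∂_{k+1}, so:

  H_0: rank C_0 − rank ∂_1 = 7 − 6 = 1, and the invariant factors of ∂_1 are all 1, so H_0 = Z.
  H_1: rank ker ∂_1 − rank ∂_2 = (18 − 6) − 12 = 0, and ∂_2 has invariant factor 2 > 1, so H_1 = Z_2.
  H_2: rank ker ∂_2 − rank ∂_3 = (12 − 12) − 0 = 0, and there is no ∂_3, so H_2 = 0.

As a check, the Euler characteristic is 7 − 18 + 12 = 1, which agrees with 1 − 0 + 0 = 1.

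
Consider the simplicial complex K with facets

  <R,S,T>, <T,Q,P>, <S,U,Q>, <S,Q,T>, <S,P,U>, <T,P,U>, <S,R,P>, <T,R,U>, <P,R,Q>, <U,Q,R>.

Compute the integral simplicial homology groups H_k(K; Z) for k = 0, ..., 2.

Fix the vertex order P < Q < R < S < T < U and write every simplex with vertices in increasing order. Then dim K = 2 and the simplices of K are:

  0-simplices (6): P, Q, R, S, T, U
  1-simplices (15): PQ, PR, PS, PT, PU, QR, QS, QT, QU, RS, RT, RU, ST, SU, TU
  2-simplices (10): PQR, PQT, PRS, PSU, PTU, QRU, QST, QSU, RST, RTU

giving chain groups C_0 ≅ Z^6, C_1 ≅ Z^15, C_2 ≅ Z^10.

∂_1: C_1 → C_0 is given by ∂[p,q] = [q] − [p]. For instance
  ∂PS = S − P.
The resulting 6×15 matrix has rank 5, and its Smith normal form has invariant factors (1,1,1,1,1).

∂_2: C_2 → C_1 sends each 2-simplex [p,q,r] to [q,r] − [p,r] + [p,q]. For instance
  ∂PTU = TU − PU + PT,
  ∂PQT = QT − PT + PQ.
The 15×10 boundary matrix has rank 10 and Smith normal form diag(1,1,1,1,1,1,1,1,1,2).

Computing H_k = (kernel of ∂_k) / (image of ∂_{k+1}):

  H_0: rank C_0 − rank ∂_1 = 6 − 5 = 1, and the invariant factors of ∂_1 are all 1, so H_0 ≅ Z.
  H_1: rank ker ∂_1 − rank ∂_2 = (15 − 5) − 10 = 0, and ∂_2 has invariant factor 2 > 1, so H_1 ≅ Z_2.
  H_2: rank ker ∂_2 − rank ∂_3 = (10 − 10) − 0 = 0, and there is no ∂_3, so H_2 ≅ 0.

(K is a triangulation of the real projective plane RP^2.)

H_0 ≅ Z,  H_1 ≅ Z_2,  H_2 = 0.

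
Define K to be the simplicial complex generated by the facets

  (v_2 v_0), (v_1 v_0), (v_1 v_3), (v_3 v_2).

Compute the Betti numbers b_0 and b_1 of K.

b_0 = 1, b_1 = 1.

Order the vertices as v_0 < v_1 < v_2 < v_3. Listing each simplex with vertices in this order, K has dimension 1 with simplices:

  0-simplices (4): [v_0], [v_1], [v_2], [v_3]
  1-simplices (4): [v_0,v_1], [v_0,v_2], [v_1,v_3], [v_2,v_3]

Hence C_0 ≅ Z^4, C_1 ≅ Z^4.

Boundary ∂_1: C_1 → C_0 sends each edge [p,q] (with p < q) to q − p. For instance
  ∂[v_0,v_1] = [v_1] − [v_0].
The 4×4 boundary matrix has rank 3 and Smith normal form diag(1,1,1).

Computing H_k = (kernel of ∂_k) / (image of ∂_{k+1}):

  H_0: rank C_0 − rank ∂_1 = 4 − 3 = 1, and the invariant factors of ∂_1 are all 1, so H_0 ≅ Z.
  H_1: rank ker ∂_1 − rank ∂_2 = (4 − 3) − 0 = 1, and there is no ∂_2, so H_1 ≅ Z.

(K is a triangulation of the circle S^1.)

Hence the Betti numbers are b_0 = 1, b_1 = 1.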